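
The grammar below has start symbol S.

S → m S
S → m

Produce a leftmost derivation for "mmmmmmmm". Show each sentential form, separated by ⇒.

S ⇒ mS ⇒ mmS ⇒ mmmS ⇒ mmmmS ⇒ mmmmmS ⇒ mmmmmmS ⇒ mmmmmmmS ⇒ mmmmmmmm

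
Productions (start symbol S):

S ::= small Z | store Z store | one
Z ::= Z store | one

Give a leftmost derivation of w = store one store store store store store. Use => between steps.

S => store Z store => store Z store store => store Z store store store => store Z store store store store => store Z store store store store store => store one store store store store store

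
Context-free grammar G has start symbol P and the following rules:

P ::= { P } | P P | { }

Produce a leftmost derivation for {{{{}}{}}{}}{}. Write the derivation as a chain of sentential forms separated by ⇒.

P ⇒ PP ⇒ {P}P ⇒ {PP}P ⇒ {{P}P}P ⇒ {{PP}P}P ⇒ {{{P}P}P}P ⇒ {{{{}}P}P}P ⇒ {{{{}}{}}P}P ⇒ {{{{}}{}}{}}P ⇒ {{{{}}{}}{}}{}

P ⇒ PP   [P ::= P P]
PP ⇒ {P}P   [P ::= { P }]
{P}P ⇒ {PP}P   [P ::= P P]
{PP}P ⇒ {{P}P}P   [P ::= { P }]
{{P}P}P ⇒ {{PP}P}P   [P ::= P P]
{{PP}P}P ⇒ {{{P}P}P}P   [P ::= { P }]
{{{P}P}P}P ⇒ {{{{}}P}P}P   [P ::= { }]
{{{{}}P}P}P ⇒ {{{{}}{}}P}P   [P ::= { }]
{{{{}}{}}P}P ⇒ {{{{}}{}}{}}P   [P ::= { }]
{{{{}}{}}{}}P ⇒ {{{{}}{}}{}}{}   [P ::= { }]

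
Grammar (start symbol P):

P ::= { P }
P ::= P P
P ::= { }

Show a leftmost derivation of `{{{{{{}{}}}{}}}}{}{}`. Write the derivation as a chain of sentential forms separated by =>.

P=>PP=>PPP=>{P}PP=>{{P}}PP=>{{{P}}}PP=>{{{PP}}}PP=>{{{{P}P}}}PP=>{{{{{P}}P}}}PP=>{{{{{PP}}P}}}PP=>{{{{{{}P}}P}}}PP=>{{{{{{}{}}}P}}}PP=>{{{{{{}{}}}{}}}}PP=>{{{{{{}{}}}{}}}}{}P=>{{{{{{}{}}}{}}}}{}{}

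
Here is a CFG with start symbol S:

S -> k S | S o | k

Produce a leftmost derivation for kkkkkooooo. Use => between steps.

S => So   [S -> S o]
So => Soo   [S -> S o]
Soo => kSoo   [S -> k S]
kSoo => kkSoo   [S -> k S]
kkSoo => kkSooo   [S -> S o]
kkSooo => kkkSooo   [S -> k S]
kkkSooo => kkkSoooo   [S -> S o]
kkkSoooo => kkkSooooo   [S -> S o]
kkkSooooo => kkkkSooooo   [S -> k S]
kkkkSooooo => kkkkkooooo   [S -> k]

S=>So=>Soo=>kSoo=>kkSoo=>kkSooo=>kkkSooo=>kkkSoooo=>kkkSooooo=>kkkkSooooo=>kkkkkooooo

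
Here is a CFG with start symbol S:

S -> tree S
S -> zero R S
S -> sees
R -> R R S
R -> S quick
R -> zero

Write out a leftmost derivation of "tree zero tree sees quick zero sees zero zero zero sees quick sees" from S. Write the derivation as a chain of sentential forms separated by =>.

S => tree S => tree zero R S => tree zero R R S S => tree zero S quick R S S => tree zero tree S quick R S S => tree zero tree sees quick R S S => tree zero tree sees quick zero S S => tree zero tree sees quick zero sees S => tree zero tree sees quick zero sees zero R S => tree zero tree sees quick zero sees zero S quick S => tree zero tree sees quick zero sees zero zero R S quick S => tree zero tree sees quick zero sees zero zero zero S quick S => tree zero tree sees quick zero sees zero zero zero sees quick S => tree zero tree sees quick zero sees zero zero zero sees quick sees

S => tree S   [S -> tree S]
tree S => tree zero R S   [S -> zero R S]
tree zero R S => tree zero R R S S   [R -> R R S]
tree zero R R S S => tree zero S quick R S S   [R -> S quick]
tree zero S quick R S S => tree zero tree S quick R S S   [S -> tree S]
tree zero tree S quick R S S => tree zero tree sees quick R S S   [S -> sees]
tree zero tree sees quick R S S => tree zero tree sees quick zero S S   [R -> zero]
tree zero tree sees quick zero S S => tree zero tree sees quick zero sees S   [S -> sees]
tree zero tree sees quick zero sees S => tree zero tree sees quick zero sees zero R S   [S -> zero R S]
tree zero tree sees quick zero sees zero R S => tree zero tree sees quick zero sees zero S quick S   [R -> S quick]
tree zero tree sees quick zero sees zero S quick S => tree zero tree sees quick zero sees zero zero R S quick S   [S -> zero R S]
tree zero tree sees quick zero sees zero zero R S quick S => tree zero tree sees quick zero sees zero zero zero S quick S   [R -> zero]
tree zero tree sees quick zero sees zero zero zero S quick S => tree zero tree sees quick zero sees zero zero zero sees quick S   [S -> sees]
tree zero tree sees quick zero sees zero zero zero sees quick S => tree zero tree sees quick zero sees zero zero zero sees quick sees   [S -> sees]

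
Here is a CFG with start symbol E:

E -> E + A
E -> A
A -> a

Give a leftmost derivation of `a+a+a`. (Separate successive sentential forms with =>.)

E => E+A   [E -> E + A]
E+A => E+A+A   [E -> E + A]
E+A+A => A+A+A   [E -> A]
A+A+A => a+A+A   [A -> a]
a+A+A => a+a+A   [A -> a]
a+a+A => a+a+a   [A -> a]

E => E+A => E+A+A => A+A+A => a+A+A => a+a+A => a+a+a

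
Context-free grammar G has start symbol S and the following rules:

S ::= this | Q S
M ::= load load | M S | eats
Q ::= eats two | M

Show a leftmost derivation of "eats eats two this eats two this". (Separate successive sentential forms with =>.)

S => Q S => M S => M S S => eats S S => eats Q S S => eats eats two S S => eats eats two this S => eats eats two this Q S => eats eats two this eats two S => eats eats two this eats two this

S => Q S   [S ::= Q S]
Q S => M S   [Q ::= M]
M S => M S S   [M ::= M S]
M S S => eats S S   [M ::= eats]
eats S S => eats Q S S   [S ::= Q S]
eats Q S S => eats eats two S S   [Q ::= eats two]
eats eats two S S => eats eats two this S   [S ::= this]
eats eats two this S => eats eats two this Q S   [S ::= Q S]
eats eats two this Q S => eats eats two this eats two S   [Q ::= eats two]
eats eats two this eats two S => eats eats two this eats two this   [S ::= this]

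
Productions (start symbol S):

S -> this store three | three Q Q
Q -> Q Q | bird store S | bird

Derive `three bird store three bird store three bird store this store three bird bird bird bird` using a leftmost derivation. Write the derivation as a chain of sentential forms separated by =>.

S => three Q Q   [S -> three Q Q]
three Q Q => three bird store S Q   [Q -> bird store S]
three bird store S Q => three bird store three Q Q Q   [S -> three Q Q]
three bird store three Q Q Q => three bird store three Q Q Q Q   [Q -> Q Q]
three bird store three Q Q Q Q => three bird store three bird store S Q Q Q   [Q -> bird store S]
three bird store three bird store S Q Q Q => three bird store three bird store three Q Q Q Q Q   [S -> three Q Q]
three bird store three bird store three Q Q Q Q Q => three bird store three bird store three bird store S Q Q Q Q   [Q -> bird store S]
three bird store three bird store three bird store S Q Q Q Q => three bird store three bird store three bird store this store three Q Q Q Q   [S -> this store three]
three bird store three bird store three bird store this store three Q Q Q Q => three bird store three bird store three bird store this store three bird Q Q Q   [Q -> bird]
three bird store three bird store three bird store this store three bird Q Q Q => three bird store three bird store three bird store this store three bird bird Q Q   [Q -> bird]
three bird store three bird store three bird store this store three bird bird Q Q => three bird store three bird store three bird store this store three bird bird bird Q   [Q -> bird]
three bird store three bird store three bird store this store three bird bird bird Q => three bird store three bird store three bird store this store three bird bird bird bird   [Q -> bird]

S => three Q Q => three bird store S Q => three bird store three Q Q Q => three bird store three Q Q Q Q => three bird store three bird store S Q Q Q => three bird store three bird store three Q Q Q Q Q => three bird store three bird store three bird store S Q Q Q Q => three bird store three bird store three bird store this store three Q Q Q Q => three bird store three bird store three bird store this store three bird Q Q Q => three bird store three bird store three bird store this store three bird bird Q Q => three bird store three bird store three bird store this store three bird bird bird Q => three bird store three bird store three bird store this store three bird bird bird bird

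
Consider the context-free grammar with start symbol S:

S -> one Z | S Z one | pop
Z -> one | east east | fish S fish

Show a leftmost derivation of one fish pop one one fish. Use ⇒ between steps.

S ⇒ one Z ⇒ one fish S fish ⇒ one fish S Z one fish ⇒ one fish pop Z one fish ⇒ one fish pop one one fish

S ⇒ one Z   [S -> one Z]
one Z ⇒ one fish S fish   [Z -> fish S fish]
one fish S fish ⇒ one fish S Z one fish   [S -> S Z one]
one fish S Z one fish ⇒ one fish pop Z one fish   [S -> pop]
one fish pop Z one fish ⇒ one fish pop one one fish   [Z -> one]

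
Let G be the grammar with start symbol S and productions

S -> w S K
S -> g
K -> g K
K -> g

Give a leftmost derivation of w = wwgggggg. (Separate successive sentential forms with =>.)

S => wSK   [S -> w S K]
wSK => wwSKK   [S -> w S K]
wwSKK => wwgKK   [S -> g]
wwgKK => wwggKK   [K -> g K]
wwggKK => wwgggK   [K -> g]
wwgggK => wwggggK   [K -> g K]
wwggggK => wwgggggK   [K -> g K]
wwgggggK => wwgggggg   [K -> g]

S=>wSK=>wwSKK=>wwgKK=>wwggKK=>wwgggK=>wwggggK=>wwgggggK=>wwgggggg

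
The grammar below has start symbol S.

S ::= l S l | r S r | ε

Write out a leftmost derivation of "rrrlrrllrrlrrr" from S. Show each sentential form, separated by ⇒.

S ⇒ rSr ⇒ rrSrr ⇒ rrrSrrr ⇒ rrrlSlrrr ⇒ rrrlrSrlrrr ⇒ rrrlrrSrrlrrr ⇒ rrrlrrlSlrrlrrr ⇒ rrrlrrllrrlrrr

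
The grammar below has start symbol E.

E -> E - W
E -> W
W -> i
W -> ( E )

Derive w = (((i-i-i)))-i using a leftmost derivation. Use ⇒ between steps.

E ⇒ E-W   [E -> E - W]
E-W ⇒ W-W   [E -> W]
W-W ⇒ (E)-W   [W -> ( E )]
(E)-W ⇒ (W)-W   [E -> W]
(W)-W ⇒ ((E))-W   [W -> ( E )]
((E))-W ⇒ ((W))-W   [E -> W]
((W))-W ⇒ (((E)))-W   [W -> ( E )]
(((E)))-W ⇒ (((E-W)))-W   [E -> E - W]
(((E-W)))-W ⇒ (((E-W-W)))-W   [E -> E - W]
(((E-W-W)))-W ⇒ (((W-W-W)))-W   [E -> W]
(((W-W-W)))-W ⇒ (((i-W-W)))-W   [W -> i]
(((i-W-W)))-W ⇒ (((i-i-W)))-W   [W -> i]
(((i-i-W)))-W ⇒ (((i-i-i)))-W   [W -> i]
(((i-i-i)))-W ⇒ (((i-i-i)))-i   [W -> i]

E⇒E-W⇒W-W⇒(E)-W⇒(W)-W⇒((E))-W⇒((W))-W⇒(((E)))-W⇒(((E-W)))-W⇒(((E-W-W)))-W⇒(((W-W-W)))-W⇒(((i-W-W)))-W⇒(((i-i-W)))-W⇒(((i-i-i)))-W⇒(((i-i-i)))-i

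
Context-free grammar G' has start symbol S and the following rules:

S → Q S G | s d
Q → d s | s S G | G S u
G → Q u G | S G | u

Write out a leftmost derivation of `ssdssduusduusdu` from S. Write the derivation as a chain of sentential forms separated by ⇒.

S ⇒ QSG   [S → Q S G]
QSG ⇒ sSGSG   [Q → s S G]
sSGSG ⇒ sQSGGSG   [S → Q S G]
sQSGGSG ⇒ ssSGSGGSG   [Q → s S G]
ssSGSGGSG ⇒ ssQSGGSGGSG   [S → Q S G]
ssQSGGSGGSG ⇒ ssdsSGGSGGSG   [Q → d s]
ssdsSGGSGGSG ⇒ ssdssdGGSGGSG   [S → s d]
ssdssdGGSGGSG ⇒ ssdssduGSGGSG   [G → u]
ssdssduGSGGSG ⇒ ssdssduuSGGSG   [G → u]
ssdssduuSGGSG ⇒ ssdssduusdGGSG   [S → s d]
ssdssduusdGGSG ⇒ ssdssduusduGSG   [G → u]
ssdssduusduGSG ⇒ ssdssduusduuSG   [G → u]
ssdssduusduuSG ⇒ ssdssduusduusdG   [S → s d]
ssdssduusduusdG ⇒ ssdssduusduusdu   [G → u]

S⇒QSG⇒sSGSG⇒sQSGGSG⇒ssSGSGGSG⇒ssQSGGSGGSG⇒ssdsSGGSGGSG⇒ssdssdGGSGGSG⇒ssdssduGSGGSG⇒ssdssduuSGGSG⇒ssdssduusdGGSG⇒ssdssduusduGSG⇒ssdssduusduuSG⇒ssdssduusduusdG⇒ssdssduusduusdu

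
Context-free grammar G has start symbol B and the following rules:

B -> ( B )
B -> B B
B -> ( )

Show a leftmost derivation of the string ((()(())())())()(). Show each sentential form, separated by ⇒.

B ⇒ BB ⇒ BBB ⇒ (B)BB ⇒ (BB)BB ⇒ ((B)B)BB ⇒ ((BB)B)BB ⇒ ((()B)B)BB ⇒ ((()BB)B)BB ⇒ ((()(B)B)B)BB ⇒ ((()(())B)B)BB ⇒ ((()(())())B)BB ⇒ ((()(())())())BB ⇒ ((()(())())())()B ⇒ ((()(())())())()()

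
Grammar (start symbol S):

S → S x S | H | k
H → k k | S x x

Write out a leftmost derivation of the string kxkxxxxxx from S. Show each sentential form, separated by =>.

S=>H=>Sxx=>Hxx=>Sxxxx=>SxSxxxx=>kxSxxxx=>kxHxxxx=>kxSxxxxxx=>kxkxxxxxx

S => H   [S → H]
H => Sxx   [H → S x x]
Sxx => Hxx   [S → H]
Hxx => Sxxxx   [H → S x x]
Sxxxx => SxSxxxx   [S → S x S]
SxSxxxx => kxSxxxx   [S → k]
kxSxxxx => kxHxxxx   [S → H]
kxHxxxx => kxSxxxxxx   [H → S x x]
kxSxxxxxx => kxkxxxxxx   [S → k]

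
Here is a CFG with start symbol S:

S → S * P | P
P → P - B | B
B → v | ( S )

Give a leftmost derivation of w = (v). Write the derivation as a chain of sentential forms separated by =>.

S=>P=>B=>(S)=>(P)=>(B)=>(v)

S => P   [S → P]
P => B   [P → B]
B => (S)   [B → ( S )]
(S) => (P)   [S → P]
(P) => (B)   [P → B]
(B) => (v)   [B → v]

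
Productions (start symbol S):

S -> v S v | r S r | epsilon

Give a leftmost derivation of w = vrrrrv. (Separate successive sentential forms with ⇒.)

S ⇒ vSv   [S -> v S v]
vSv ⇒ vrSrv   [S -> r S r]
vrSrv ⇒ vrrSrrv   [S -> r S r]
vrrSrrv ⇒ vrrrrv   [S -> epsilon]

S ⇒ vSv ⇒ vrSrv ⇒ vrrSrrv ⇒ vrrrrv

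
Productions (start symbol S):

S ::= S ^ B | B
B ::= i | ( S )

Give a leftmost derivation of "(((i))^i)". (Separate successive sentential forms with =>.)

S => B   [S ::= B]
B => (S)   [B ::= ( S )]
(S) => (S^B)   [S ::= S ^ B]
(S^B) => (B^B)   [S ::= B]
(B^B) => ((S)^B)   [B ::= ( S )]
((S)^B) => ((B)^B)   [S ::= B]
((B)^B) => (((S))^B)   [B ::= ( S )]
(((S))^B) => (((B))^B)   [S ::= B]
(((B))^B) => (((i))^B)   [B ::= i]
(((i))^B) => (((i))^i)   [B ::= i]

S=>B=>(S)=>(S^B)=>(B^B)=>((S)^B)=>((B)^B)=>(((S))^B)=>(((B))^B)=>(((i))^B)=>(((i))^i)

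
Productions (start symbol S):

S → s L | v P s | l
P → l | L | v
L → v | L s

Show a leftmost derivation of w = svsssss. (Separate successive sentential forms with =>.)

S => sL => sLs => sLss => sLsss => sLssss => sLsssss => svsssss

S => sL   [S → s L]
sL => sLs   [L → L s]
sLs => sLss   [L → L s]
sLss => sLsss   [L → L s]
sLsss => sLssss   [L → L s]
sLssss => sLsssss   [L → L s]
sLsssss => svsssss   [L → v]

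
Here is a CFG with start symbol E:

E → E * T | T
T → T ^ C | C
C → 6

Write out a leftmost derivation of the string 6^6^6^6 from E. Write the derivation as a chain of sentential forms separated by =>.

E => T   [E → T]
T => T^C   [T → T ^ C]
T^C => T^C^C   [T → T ^ C]
T^C^C => T^C^C^C   [T → T ^ C]
T^C^C^C => C^C^C^C   [T → C]
C^C^C^C => 6^C^C^C   [C → 6]
6^C^C^C => 6^6^C^C   [C → 6]
6^6^C^C => 6^6^6^C   [C → 6]
6^6^6^C => 6^6^6^6   [C → 6]

E => T => T^C => T^C^C => T^C^C^C => C^C^C^C => 6^C^C^C => 6^6^C^C => 6^6^6^C => 6^6^6^6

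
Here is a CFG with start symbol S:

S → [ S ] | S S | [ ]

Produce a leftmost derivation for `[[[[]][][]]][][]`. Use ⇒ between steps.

S ⇒ SS   [S → S S]
SS ⇒ SSS   [S → S S]
SSS ⇒ [S]SS   [S → [ S ]]
[S]SS ⇒ [[S]]SS   [S → [ S ]]
[[S]]SS ⇒ [[SS]]SS   [S → S S]
[[SS]]SS ⇒ [[SSS]]SS   [S → S S]
[[SSS]]SS ⇒ [[[S]SS]]SS   [S → [ S ]]
[[[S]SS]]SS ⇒ [[[[]]SS]]SS   [S → [ ]]
[[[[]]SS]]SS ⇒ [[[[]][]S]]SS   [S → [ ]]
[[[[]][]S]]SS ⇒ [[[[]][][]]]SS   [S → [ ]]
[[[[]][][]]]SS ⇒ [[[[]][][]]][]S   [S → [ ]]
[[[[]][][]]][]S ⇒ [[[[]][][]]][][]   [S → [ ]]

S ⇒ SS ⇒ SSS ⇒ [S]SS ⇒ [[S]]SS ⇒ [[SS]]SS ⇒ [[SSS]]SS ⇒ [[[S]SS]]SS ⇒ [[[[]]SS]]SS ⇒ [[[[]][]S]]SS ⇒ [[[[]][][]]]SS ⇒ [[[[]][][]]][]S ⇒ [[[[]][][]]][][]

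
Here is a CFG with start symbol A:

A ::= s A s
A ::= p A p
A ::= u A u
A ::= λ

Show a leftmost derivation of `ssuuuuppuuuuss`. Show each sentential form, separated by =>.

A => sAs => ssAss => ssuAuss => ssuuAuuss => ssuuuAuuuss => ssuuuuAuuuuss => ssuuuupApuuuuss => ssuuuuppuuuuss

A => sAs   [A ::= s A s]
sAs => ssAss   [A ::= s A s]
ssAss => ssuAuss   [A ::= u A u]
ssuAuss => ssuuAuuss   [A ::= u A u]
ssuuAuuss => ssuuuAuuuss   [A ::= u A u]
ssuuuAuuuss => ssuuuuAuuuuss   [A ::= u A u]
ssuuuuAuuuuss => ssuuuupApuuuuss   [A ::= p A p]
ssuuuupApuuuuss => ssuuuuppuuuuss   [A ::= λ]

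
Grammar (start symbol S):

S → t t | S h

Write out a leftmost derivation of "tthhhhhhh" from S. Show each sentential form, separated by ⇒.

S ⇒ Sh   [S → S h]
Sh ⇒ Shh   [S → S h]
Shh ⇒ Shhh   [S → S h]
Shhh ⇒ Shhhh   [S → S h]
Shhhh ⇒ Shhhhh   [S → S h]
Shhhhh ⇒ Shhhhhh   [S → S h]
Shhhhhh ⇒ Shhhhhhh   [S → S h]
Shhhhhhh ⇒ tthhhhhhh   [S → t t]

S ⇒ Sh ⇒ Shh ⇒ Shhh ⇒ Shhhh ⇒ Shhhhh ⇒ Shhhhhh ⇒ Shhhhhhh ⇒ tthhhhhhh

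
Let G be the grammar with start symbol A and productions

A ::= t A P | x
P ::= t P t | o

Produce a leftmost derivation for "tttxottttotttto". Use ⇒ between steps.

A ⇒ tAP ⇒ ttAPP ⇒ tttAPPP ⇒ tttxPPP ⇒ tttxoPP ⇒ tttxotPtP ⇒ tttxottPttP ⇒ tttxotttPtttP ⇒ tttxottttPttttP ⇒ tttxottttottttP ⇒ tttxottttotttto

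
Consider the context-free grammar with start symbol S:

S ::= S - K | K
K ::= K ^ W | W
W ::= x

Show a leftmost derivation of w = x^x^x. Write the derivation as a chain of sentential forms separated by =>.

S => K   [S ::= K]
K => K^W   [K ::= K ^ W]
K^W => K^W^W   [K ::= K ^ W]
K^W^W => W^W^W   [K ::= W]
W^W^W => x^W^W   [W ::= x]
x^W^W => x^x^W   [W ::= x]
x^x^W => x^x^x   [W ::= x]

S => K => K^W => K^W^W => W^W^W => x^W^W => x^x^W => x^x^x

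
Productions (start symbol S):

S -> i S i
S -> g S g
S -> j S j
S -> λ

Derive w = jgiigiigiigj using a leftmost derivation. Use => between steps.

S => jSj   [S -> j S j]
jSj => jgSgj   [S -> g S g]
jgSgj => jgiSigj   [S -> i S i]
jgiSigj => jgiiSiigj   [S -> i S i]
jgiiSiigj => jgiigSgiigj   [S -> g S g]
jgiigSgiigj => jgiigiSigiigj   [S -> i S i]
jgiigiSigiigj => jgiigiigiigj   [S -> λ]

S => jSj => jgSgj => jgiSigj => jgiiSiigj => jgiigSgiigj => jgiigiSigiigj => jgiigiigiigj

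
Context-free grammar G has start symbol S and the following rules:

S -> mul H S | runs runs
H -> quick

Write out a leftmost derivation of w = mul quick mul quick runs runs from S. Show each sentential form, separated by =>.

S => mul H S => mul quick S => mul quick mul H S => mul quick mul quick S => mul quick mul quick runs runs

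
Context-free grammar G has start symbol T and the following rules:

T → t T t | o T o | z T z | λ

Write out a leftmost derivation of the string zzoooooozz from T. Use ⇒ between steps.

T ⇒ zTz ⇒ zzTzz ⇒ zzoTozz ⇒ zzooToozz ⇒ zzoooTooozz ⇒ zzoooooozz

T ⇒ zTz   [T → z T z]
zTz ⇒ zzTzz   [T → z T z]
zzTzz ⇒ zzoTozz   [T → o T o]
zzoTozz ⇒ zzooToozz   [T → o T o]
zzooToozz ⇒ zzoooTooozz   [T → o T o]
zzoooTooozz ⇒ zzoooooozz   [T → λ]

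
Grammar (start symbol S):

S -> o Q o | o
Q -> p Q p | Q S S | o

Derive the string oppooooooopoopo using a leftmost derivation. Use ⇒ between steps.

S ⇒ oQo ⇒ opQpo ⇒ opQSSpo ⇒ oppQpSSpo ⇒ oppQSSpSSpo ⇒ oppQSSSSpSSpo ⇒ oppoSSSSpSSpo ⇒ oppooQoSSSpSSpo ⇒ oppooooSSSpSSpo ⇒ oppoooooSSpSSpo ⇒ oppooooooSpSSpo ⇒ oppooooooopSSpo ⇒ oppooooooopoSpo ⇒ oppooooooopoopo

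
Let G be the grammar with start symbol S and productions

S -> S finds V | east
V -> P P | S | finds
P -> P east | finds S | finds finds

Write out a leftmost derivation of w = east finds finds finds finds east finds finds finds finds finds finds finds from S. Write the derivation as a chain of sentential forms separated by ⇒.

S ⇒ S finds V ⇒ S finds V finds V ⇒ east finds V finds V ⇒ east finds P P finds V ⇒ east finds finds finds P finds V ⇒ east finds finds finds finds S finds V ⇒ east finds finds finds finds S finds V finds V ⇒ east finds finds finds finds east finds V finds V ⇒ east finds finds finds finds east finds finds finds V ⇒ east finds finds finds finds east finds finds finds P P ⇒ east finds finds finds finds east finds finds finds finds finds P ⇒ east finds finds finds finds east finds finds finds finds finds finds finds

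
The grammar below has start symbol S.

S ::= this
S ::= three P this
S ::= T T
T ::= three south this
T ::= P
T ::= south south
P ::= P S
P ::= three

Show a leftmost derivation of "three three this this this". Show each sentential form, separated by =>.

S => three P this   [S ::= three P this]
three P this => three P S this   [P ::= P S]
three P S this => three P S S this   [P ::= P S]
three P S S this => three three S S this   [P ::= three]
three three S S this => three three this S this   [S ::= this]
three three this S this => three three this this this   [S ::= this]

S => three P this => three P S this => three P S S this => three three S S this => three three this S this => three three this this this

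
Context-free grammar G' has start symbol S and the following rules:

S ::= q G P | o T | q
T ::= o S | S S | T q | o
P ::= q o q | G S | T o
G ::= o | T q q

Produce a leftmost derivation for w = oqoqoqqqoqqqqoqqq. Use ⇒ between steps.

S ⇒ oT   [S ::= o T]
oT ⇒ oTq   [T ::= T q]
oTq ⇒ oSSq   [T ::= S S]
oSSq ⇒ oqGPSq   [S ::= q G P]
oqGPSq ⇒ oqTqqPSq   [G ::= T q q]
oqTqqPSq ⇒ oqoSqqPSq   [T ::= o S]
oqoSqqPSq ⇒ oqoqGPqqPSq   [S ::= q G P]
oqoqGPqqPSq ⇒ oqoqTqqPqqPSq   [G ::= T q q]
oqoqTqqPqqPSq ⇒ oqoqoqqPqqPSq   [T ::= o]
oqoqoqqPqqPSq ⇒ oqoqoqqqoqqqPSq   [P ::= q o q]
oqoqoqqqoqqqPSq ⇒ oqoqoqqqoqqqqoqSq   [P ::= q o q]
oqoqoqqqoqqqqoqSq ⇒ oqoqoqqqoqqqqoqqq   [S ::= q]

S⇒oT⇒oTq⇒oSSq⇒oqGPSq⇒oqTqqPSq⇒oqoSqqPSq⇒oqoqGPqqPSq⇒oqoqTqqPqqPSq⇒oqoqoqqPqqPSq⇒oqoqoqqqoqqqPSq⇒oqoqoqqqoqqqqoqSq⇒oqoqoqqqoqqqqoqqq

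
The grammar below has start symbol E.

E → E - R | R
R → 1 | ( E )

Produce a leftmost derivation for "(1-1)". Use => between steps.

E => R => (E) => (E-R) => (R-R) => (1-R) => (1-1)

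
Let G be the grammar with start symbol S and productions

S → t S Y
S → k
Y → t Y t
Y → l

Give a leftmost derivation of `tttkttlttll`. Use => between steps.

S => tSY => ttSYY => tttSYYY => tttkYYY => tttktYtYY => tttkttYttYY => tttkttlttYY => tttkttlttlY => tttkttlttll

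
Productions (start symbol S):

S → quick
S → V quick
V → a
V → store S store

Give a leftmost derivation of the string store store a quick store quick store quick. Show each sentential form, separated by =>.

S => V quick   [S → V quick]
V quick => store S store quick   [V → store S store]
store S store quick => store V quick store quick   [S → V quick]
store V quick store quick => store store S store quick store quick   [V → store S store]
store store S store quick store quick => store store V quick store quick store quick   [S → V quick]
store store V quick store quick store quick => store store a quick store quick store quick   [V → a]

S => V quick => store S store quick => store V quick store quick => store store S store quick store quick => store store V quick store quick store quick => store store a quick store quick store quick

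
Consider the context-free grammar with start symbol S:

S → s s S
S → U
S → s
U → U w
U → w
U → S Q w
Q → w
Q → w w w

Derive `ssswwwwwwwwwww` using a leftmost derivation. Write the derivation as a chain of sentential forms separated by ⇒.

S ⇒ U   [S → U]
U ⇒ Uw   [U → U w]
Uw ⇒ SQww   [U → S Q w]
SQww ⇒ UQww   [S → U]
UQww ⇒ UwQww   [U → U w]
UwQww ⇒ UwwQww   [U → U w]
UwwQww ⇒ SQwwwQww   [U → S Q w]
SQwwwQww ⇒ UQwwwQww   [S → U]
UQwwwQww ⇒ SQwQwwwQww   [U → S Q w]
SQwQwwwQww ⇒ ssSQwQwwwQww   [S → s s S]
ssSQwQwwwQww ⇒ sssQwQwwwQww   [S → s]
sssQwQwwwQww ⇒ ssswwQwwwQww   [Q → w]
ssswwQwwwQww ⇒ ssswwwwwwwwQww   [Q → w w w]
ssswwwwwwwwQww ⇒ ssswwwwwwwwwww   [Q → w]

S ⇒ U ⇒ Uw ⇒ SQww ⇒ UQww ⇒ UwQww ⇒ UwwQww ⇒ SQwwwQww ⇒ UQwwwQww ⇒ SQwQwwwQww ⇒ ssSQwQwwwQww ⇒ sssQwQwwwQww ⇒ ssswwQwwwQww ⇒ ssswwwwwwwwQww ⇒ ssswwwwwwwwwww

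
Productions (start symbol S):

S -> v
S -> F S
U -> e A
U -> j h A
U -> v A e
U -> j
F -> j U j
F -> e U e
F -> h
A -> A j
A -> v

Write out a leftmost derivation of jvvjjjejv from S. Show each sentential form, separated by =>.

S => FS   [S -> F S]
FS => jUjS   [F -> j U j]
jUjS => jvAejS   [U -> v A e]
jvAejS => jvAjejS   [A -> A j]
jvAjejS => jvAjjejS   [A -> A j]
jvAjjejS => jvAjjjejS   [A -> A j]
jvAjjjejS => jvvjjjejS   [A -> v]
jvvjjjejS => jvvjjjejv   [S -> v]

S => FS => jUjS => jvAejS => jvAjejS => jvAjjejS => jvAjjjejS => jvvjjjejS => jvvjjjejv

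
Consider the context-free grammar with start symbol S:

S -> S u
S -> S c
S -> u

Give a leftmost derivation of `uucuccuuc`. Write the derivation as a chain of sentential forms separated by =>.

S => Sc => Suc => Suuc => Scuuc => Sccuuc => Succuuc => Scuccuuc => Sucuccuuc => uucuccuuc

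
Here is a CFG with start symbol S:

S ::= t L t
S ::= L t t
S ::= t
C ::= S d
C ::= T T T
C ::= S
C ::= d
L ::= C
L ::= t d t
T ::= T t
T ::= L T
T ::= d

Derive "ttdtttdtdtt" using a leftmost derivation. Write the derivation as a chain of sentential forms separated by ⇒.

S ⇒ Ltt   [S ::= L t t]
Ltt ⇒ Ctt   [L ::= C]
Ctt ⇒ Sdtt   [C ::= S d]
Sdtt ⇒ tLtdtt   [S ::= t L t]
tLtdtt ⇒ tCtdtt   [L ::= C]
tCtdtt ⇒ tSdtdtt   [C ::= S d]
tSdtdtt ⇒ tLttdtdtt   [S ::= L t t]
tLttdtdtt ⇒ ttdtttdtdtt   [L ::= t d t]

S ⇒ Ltt ⇒ Ctt ⇒ Sdtt ⇒ tLtdtt ⇒ tCtdtt ⇒ tSdtdtt ⇒ tLttdtdtt ⇒ ttdtttdtdtt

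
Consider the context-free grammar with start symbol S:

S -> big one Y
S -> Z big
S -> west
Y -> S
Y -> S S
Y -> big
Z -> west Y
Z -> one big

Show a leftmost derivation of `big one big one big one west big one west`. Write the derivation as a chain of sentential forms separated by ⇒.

S ⇒ big one Y ⇒ big one S S ⇒ big one big one Y S ⇒ big one big one S S ⇒ big one big one big one Y S ⇒ big one big one big one S S ⇒ big one big one big one west S ⇒ big one big one big one west big one Y ⇒ big one big one big one west big one S ⇒ big one big one big one west big one west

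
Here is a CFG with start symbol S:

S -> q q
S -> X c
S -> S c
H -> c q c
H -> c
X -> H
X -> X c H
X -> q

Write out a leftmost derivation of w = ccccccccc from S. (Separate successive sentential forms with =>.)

S => Sc => Scc => Sccc => Xcccc => XcHcccc => XcHcHcccc => HcHcHcccc => ccHcHcccc => ccccHcccc => ccccccccc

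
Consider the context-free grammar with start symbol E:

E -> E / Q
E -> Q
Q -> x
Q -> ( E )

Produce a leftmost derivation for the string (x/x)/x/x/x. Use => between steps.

E => E/Q => E/Q/Q => E/Q/Q/Q => Q/Q/Q/Q => (E)/Q/Q/Q => (E/Q)/Q/Q/Q => (Q/Q)/Q/Q/Q => (x/Q)/Q/Q/Q => (x/x)/Q/Q/Q => (x/x)/x/Q/Q => (x/x)/x/x/Q => (x/x)/x/x/x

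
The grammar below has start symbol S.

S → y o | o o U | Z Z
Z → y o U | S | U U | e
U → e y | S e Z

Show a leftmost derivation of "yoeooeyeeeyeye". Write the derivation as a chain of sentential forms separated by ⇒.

S⇒ZZ⇒UUZ⇒SeZUZ⇒yoeZUZ⇒yoeUUUZ⇒yoeSeZUUZ⇒yoeooUeZUUZ⇒yoeooeyeZUUZ⇒yoeooeyeeUUZ⇒yoeooeyeeeyUZ⇒yoeooeyeeeyeyZ⇒yoeooeyeeeyeye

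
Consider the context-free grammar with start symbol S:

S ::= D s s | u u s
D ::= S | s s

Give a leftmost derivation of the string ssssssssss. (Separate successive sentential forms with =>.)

S => Dss   [S ::= D s s]
Dss => Sss   [D ::= S]
Sss => Dssss   [S ::= D s s]
Dssss => Sssss   [D ::= S]
Sssss => Dssssss   [S ::= D s s]
Dssssss => Sssssss   [D ::= S]
Sssssss => Dssssssss   [S ::= D s s]
Dssssssss => ssssssssss   [D ::= s s]

S => Dss => Sss => Dssss => Sssss => Dssssss => Sssssss => Dssssssss => ssssssssss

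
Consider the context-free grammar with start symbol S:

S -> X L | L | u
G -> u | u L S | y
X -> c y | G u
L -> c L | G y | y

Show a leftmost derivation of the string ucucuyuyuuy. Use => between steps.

S => XL   [S -> X L]
XL => GuL   [X -> G u]
GuL => uLSuL   [G -> u L S]
uLSuL => ucLSuL   [L -> c L]
ucLSuL => ucGySuL   [L -> G y]
ucGySuL => ucuLSySuL   [G -> u L S]
ucuLSySuL => ucucLSySuL   [L -> c L]
ucucLSySuL => ucucGySySuL   [L -> G y]
ucucGySySuL => ucucuySySuL   [G -> u]
ucucuySySuL => ucucuyuySuL   [S -> u]
ucucuyuySuL => ucucuyuyuuL   [S -> u]
ucucuyuyuuL => ucucuyuyuuy   [L -> y]

S=>XL=>GuL=>uLSuL=>ucLSuL=>ucGySuL=>ucuLSySuL=>ucucLSySuL=>ucucGySySuL=>ucucuySySuL=>ucucuyuySuL=>ucucuyuyuuL=>ucucuyuyuuy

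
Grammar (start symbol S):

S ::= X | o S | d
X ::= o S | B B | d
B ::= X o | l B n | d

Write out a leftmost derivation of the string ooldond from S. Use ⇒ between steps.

S⇒oS⇒ooS⇒ooX⇒ooBB⇒oolBnB⇒oolXonB⇒ooldonB⇒ooldond

S ⇒ oS   [S ::= o S]
oS ⇒ ooS   [S ::= o S]
ooS ⇒ ooX   [S ::= X]
ooX ⇒ ooBB   [X ::= B B]
ooBB ⇒ oolBnB   [B ::= l B n]
oolBnB ⇒ oolXonB   [B ::= X o]
oolXonB ⇒ ooldonB   [X ::= d]
ooldonB ⇒ ooldond   [B ::= d]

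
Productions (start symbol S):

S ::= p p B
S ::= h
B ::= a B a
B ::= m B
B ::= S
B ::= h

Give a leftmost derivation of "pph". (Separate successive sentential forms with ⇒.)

S ⇒ ppB   [S ::= p p B]
ppB ⇒ ppS   [B ::= S]
ppS ⇒ pph   [S ::= h]

S ⇒ ppB ⇒ ppS ⇒ pph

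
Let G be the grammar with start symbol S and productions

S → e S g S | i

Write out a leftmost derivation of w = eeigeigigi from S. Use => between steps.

S => eSgS   [S → e S g S]
eSgS => eeSgSgS   [S → e S g S]
eeSgSgS => eeigSgS   [S → i]
eeigSgS => eeigeSgSgS   [S → e S g S]
eeigeSgSgS => eeigeigSgS   [S → i]
eeigeigSgS => eeigeigigS   [S → i]
eeigeigigS => eeigeigigi   [S → i]

S => eSgS => eeSgSgS => eeigSgS => eeigeSgSgS => eeigeigSgS => eeigeigigS => eeigeigigi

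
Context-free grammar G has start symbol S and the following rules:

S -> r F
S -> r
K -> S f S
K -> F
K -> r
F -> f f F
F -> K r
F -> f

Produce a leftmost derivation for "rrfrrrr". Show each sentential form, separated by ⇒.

S ⇒ rF   [S -> r F]
rF ⇒ rKr   [F -> K r]
rKr ⇒ rFr   [K -> F]
rFr ⇒ rKrr   [F -> K r]
rKrr ⇒ rFrr   [K -> F]
rFrr ⇒ rKrrr   [F -> K r]
rKrrr ⇒ rSfSrrr   [K -> S f S]
rSfSrrr ⇒ rrfSrrr   [S -> r]
rrfSrrr ⇒ rrfrrrr   [S -> r]

S⇒rF⇒rKr⇒rFr⇒rKrr⇒rFrr⇒rKrrr⇒rSfSrrr⇒rrfSrrr⇒rrfrrrr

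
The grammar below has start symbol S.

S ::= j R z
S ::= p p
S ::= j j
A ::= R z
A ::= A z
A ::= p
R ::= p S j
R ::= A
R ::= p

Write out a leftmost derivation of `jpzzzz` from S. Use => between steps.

S=>jRz=>jAz=>jAzz=>jRzzz=>jAzzz=>jRzzzz=>jpzzzz

S => jRz   [S ::= j R z]
jRz => jAz   [R ::= A]
jAz => jAzz   [A ::= A z]
jAzz => jRzzz   [A ::= R z]
jRzzz => jAzzz   [R ::= A]
jAzzz => jRzzzz   [A ::= R z]
jRzzzz => jpzzzz   [R ::= p]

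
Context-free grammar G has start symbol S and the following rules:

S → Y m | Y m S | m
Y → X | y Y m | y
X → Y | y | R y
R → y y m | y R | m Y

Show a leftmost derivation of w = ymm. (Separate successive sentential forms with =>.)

S => YmS   [S → Y m S]
YmS => ymS   [Y → y]
ymS => ymm   [S → m]

S=>YmS=>ymS=>ymm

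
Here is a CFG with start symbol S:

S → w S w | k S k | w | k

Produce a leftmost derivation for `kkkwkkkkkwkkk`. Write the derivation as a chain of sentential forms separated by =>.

S=>kSk=>kkSkk=>kkkSkkk=>kkkwSwkkk=>kkkwkSkwkkk=>kkkwkkSkkwkkk=>kkkwkkkkkwkkk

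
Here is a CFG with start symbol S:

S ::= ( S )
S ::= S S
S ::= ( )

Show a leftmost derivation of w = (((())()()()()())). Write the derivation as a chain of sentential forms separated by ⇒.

S ⇒ (S) ⇒ ((S)) ⇒ ((SS)) ⇒ ((SSS)) ⇒ ((SSSS)) ⇒ ((SSSSS)) ⇒ ((SSSSSS)) ⇒ (((S)SSSSS)) ⇒ (((())SSSSS)) ⇒ (((())()SSSS)) ⇒ (((())()()SSS)) ⇒ (((())()()()SS)) ⇒ (((())()()()()S)) ⇒ (((())()()()()()))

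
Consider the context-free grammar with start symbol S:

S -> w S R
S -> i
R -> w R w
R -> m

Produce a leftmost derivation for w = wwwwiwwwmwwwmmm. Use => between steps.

S=>wSR=>wwSRR=>wwwSRRR=>wwwwSRRRR=>wwwwiRRRR=>wwwwiwRwRRR=>wwwwiwwRwwRRR=>wwwwiwwwRwwwRRR=>wwwwiwwwmwwwRRR=>wwwwiwwwmwwwmRR=>wwwwiwwwmwwwmmR=>wwwwiwwwmwwwmmm

S => wSR   [S -> w S R]
wSR => wwSRR   [S -> w S R]
wwSRR => wwwSRRR   [S -> w S R]
wwwSRRR => wwwwSRRRR   [S -> w S R]
wwwwSRRRR => wwwwiRRRR   [S -> i]
wwwwiRRRR => wwwwiwRwRRR   [R -> w R w]
wwwwiwRwRRR => wwwwiwwRwwRRR   [R -> w R w]
wwwwiwwRwwRRR => wwwwiwwwRwwwRRR   [R -> w R w]
wwwwiwwwRwwwRRR => wwwwiwwwmwwwRRR   [R -> m]
wwwwiwwwmwwwRRR => wwwwiwwwmwwwmRR   [R -> m]
wwwwiwwwmwwwmRR => wwwwiwwwmwwwmmR   [R -> m]
wwwwiwwwmwwwmmR => wwwwiwwwmwwwmmm   [R -> m]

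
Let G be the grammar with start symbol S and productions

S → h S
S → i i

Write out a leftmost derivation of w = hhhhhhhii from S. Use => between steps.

S=>hS=>hhS=>hhhS=>hhhhS=>hhhhhS=>hhhhhhS=>hhhhhhhS=>hhhhhhhii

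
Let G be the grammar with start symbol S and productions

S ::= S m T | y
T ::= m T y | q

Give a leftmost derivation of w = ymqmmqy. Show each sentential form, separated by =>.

S => SmT => SmTmT => ymTmT => ymqmT => ymqmmTy => ymqmmqy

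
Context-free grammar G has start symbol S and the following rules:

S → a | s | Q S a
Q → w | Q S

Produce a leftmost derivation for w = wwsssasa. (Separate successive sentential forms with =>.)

S => QSa => QSSa => wSSa => wQSaSa => wQSSaSa => wQSSSaSa => wwSSSaSa => wwsSSaSa => wwssSaSa => wwsssaSa => wwsssasa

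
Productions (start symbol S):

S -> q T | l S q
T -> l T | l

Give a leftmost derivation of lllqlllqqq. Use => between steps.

S => lSq => llSqq => lllSqqq => lllqTqqq => lllqlTqqq => lllqllTqqq => lllqlllqqq

S => lSq   [S -> l S q]
lSq => llSqq   [S -> l S q]
llSqq => lllSqqq   [S -> l S q]
lllSqqq => lllqTqqq   [S -> q T]
lllqTqqq => lllqlTqqq   [T -> l T]
lllqlTqqq => lllqllTqqq   [T -> l T]
lllqllTqqq => lllqlllqqq   [T -> l]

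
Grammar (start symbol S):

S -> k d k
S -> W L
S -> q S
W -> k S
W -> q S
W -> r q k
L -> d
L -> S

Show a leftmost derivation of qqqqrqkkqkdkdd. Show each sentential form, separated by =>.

S=>qS=>qqS=>qqqS=>qqqqS=>qqqqWL=>qqqqrqkL=>qqqqrqkS=>qqqqrqkWL=>qqqqrqkkSL=>qqqqrqkkWLL=>qqqqrqkkqSLL=>qqqqrqkkqkdkLL=>qqqqrqkkqkdkdL=>qqqqrqkkqkdkdd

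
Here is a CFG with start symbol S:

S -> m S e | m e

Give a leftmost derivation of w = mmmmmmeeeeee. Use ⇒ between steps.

S ⇒ mSe ⇒ mmSee ⇒ mmmSeee ⇒ mmmmSeeee ⇒ mmmmmSeeeee ⇒ mmmmmmeeeeee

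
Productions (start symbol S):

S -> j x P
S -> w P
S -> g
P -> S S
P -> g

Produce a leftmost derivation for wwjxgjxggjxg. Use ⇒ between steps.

S ⇒ wP ⇒ wSS ⇒ wwPS ⇒ wwSSS ⇒ wwjxPSS ⇒ wwjxgSS ⇒ wwjxgjxPS ⇒ wwjxgjxSSS ⇒ wwjxgjxgSS ⇒ wwjxgjxggS ⇒ wwjxgjxggjxP ⇒ wwjxgjxggjxg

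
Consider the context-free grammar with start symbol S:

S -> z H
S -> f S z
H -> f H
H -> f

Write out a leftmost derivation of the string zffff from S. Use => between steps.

S => zH => zfH => zffH => zfffH => zffff

S => zH   [S -> z H]
zH => zfH   [H -> f H]
zfH => zffH   [H -> f H]
zffH => zfffH   [H -> f H]
zfffH => zffff   [H -> f]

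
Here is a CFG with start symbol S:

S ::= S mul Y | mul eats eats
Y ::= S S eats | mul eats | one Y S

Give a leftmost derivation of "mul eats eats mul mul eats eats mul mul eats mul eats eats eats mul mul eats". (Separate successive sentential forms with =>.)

S => S mul Y => S mul Y mul Y => mul eats eats mul Y mul Y => mul eats eats mul S S eats mul Y => mul eats eats mul S mul Y S eats mul Y => mul eats eats mul mul eats eats mul Y S eats mul Y => mul eats eats mul mul eats eats mul mul eats S eats mul Y => mul eats eats mul mul eats eats mul mul eats mul eats eats eats mul Y => mul eats eats mul mul eats eats mul mul eats mul eats eats eats mul mul eats

S => S mul Y   [S ::= S mul Y]
S mul Y => S mul Y mul Y   [S ::= S mul Y]
S mul Y mul Y => mul eats eats mul Y mul Y   [S ::= mul eats eats]
mul eats eats mul Y mul Y => mul eats eats mul S S eats mul Y   [Y ::= S S eats]
mul eats eats mul S S eats mul Y => mul eats eats mul S mul Y S eats mul Y   [S ::= S mul Y]
mul eats eats mul S mul Y S eats mul Y => mul eats eats mul mul eats eats mul Y S eats mul Y   [S ::= mul eats eats]
mul eats eats mul mul eats eats mul Y S eats mul Y => mul eats eats mul mul eats eats mul mul eats S eats mul Y   [Y ::= mul eats]
mul eats eats mul mul eats eats mul mul eats S eats mul Y => mul eats eats mul mul eats eats mul mul eats mul eats eats eats mul Y   [S ::= mul eats eats]
mul eats eats mul mul eats eats mul mul eats mul eats eats eats mul Y => mul eats eats mul mul eats eats mul mul eats mul eats eats eats mul mul eats   [Y ::= mul eats]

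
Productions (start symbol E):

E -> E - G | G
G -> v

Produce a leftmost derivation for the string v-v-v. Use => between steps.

E => E-G => E-G-G => G-G-G => v-G-G => v-v-G => v-v-v

E => E-G   [E -> E - G]
E-G => E-G-G   [E -> E - G]
E-G-G => G-G-G   [E -> G]
G-G-G => v-G-G   [G -> v]
v-G-G => v-v-G   [G -> v]
v-v-G => v-v-v   [G -> v]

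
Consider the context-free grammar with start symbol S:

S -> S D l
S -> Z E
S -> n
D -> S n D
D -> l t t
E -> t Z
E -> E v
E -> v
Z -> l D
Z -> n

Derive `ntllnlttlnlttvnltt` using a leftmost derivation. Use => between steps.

S => ZE => nE => ntZ => ntlD => ntlSnD => ntlZEnD => ntllDEnD => ntllSnDEnD => ntllSDlnDEnD => ntllnDlnDEnD => ntllnlttlnDEnD => ntllnlttlnlttEnD => ntllnlttlnlttvnD => ntllnlttlnlttvnltt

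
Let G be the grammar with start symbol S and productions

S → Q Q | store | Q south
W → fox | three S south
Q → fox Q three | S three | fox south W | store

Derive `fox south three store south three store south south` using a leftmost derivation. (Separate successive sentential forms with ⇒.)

S ⇒ Q south   [S → Q south]
Q south ⇒ fox south W south   [Q → fox south W]
fox south W south ⇒ fox south three S south south   [W → three S south]
fox south three S south south ⇒ fox south three Q Q south south   [S → Q Q]
fox south three Q Q south south ⇒ fox south three S three Q south south   [Q → S three]
fox south three S three Q south south ⇒ fox south three Q south three Q south south   [S → Q south]
fox south three Q south three Q south south ⇒ fox south three store south three Q south south   [Q → store]
fox south three store south three Q south south ⇒ fox south three store south three store south south   [Q → store]

S ⇒ Q south ⇒ fox south W south ⇒ fox south three S south south ⇒ fox south three Q Q south south ⇒ fox south three S three Q south south ⇒ fox south three Q south three Q south south ⇒ fox south three store south three Q south south ⇒ fox south three store south three store south south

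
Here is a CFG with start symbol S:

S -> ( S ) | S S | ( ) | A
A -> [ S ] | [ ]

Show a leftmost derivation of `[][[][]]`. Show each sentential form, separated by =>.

S => SS => AS => []S => []A => [][S] => [][SS] => [][AS] => [][[]S] => [][[]A] => [][[][]]

S => SS   [S -> S S]
SS => AS   [S -> A]
AS => []S   [A -> [ ]]
[]S => []A   [S -> A]
[]A => [][S]   [A -> [ S ]]
[][S] => [][SS]   [S -> S S]
[][SS] => [][AS]   [S -> A]
[][AS] => [][[]S]   [A -> [ ]]
[][[]S] => [][[]A]   [S -> A]
[][[]A] => [][[][]]   [A -> [ ]]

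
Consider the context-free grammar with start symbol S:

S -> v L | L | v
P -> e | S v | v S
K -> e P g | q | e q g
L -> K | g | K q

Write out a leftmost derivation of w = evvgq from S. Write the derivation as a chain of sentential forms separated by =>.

S=>L=>Kq=>ePgq=>evSgq=>evvgq

S => L   [S -> L]
L => Kq   [L -> K q]
Kq => ePgq   [K -> e P g]
ePgq => evSgq   [P -> v S]
evSgq => evvgq   [S -> v]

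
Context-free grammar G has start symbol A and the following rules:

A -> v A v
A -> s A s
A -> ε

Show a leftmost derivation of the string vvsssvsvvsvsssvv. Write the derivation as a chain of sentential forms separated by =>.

A => vAv => vvAvv => vvsAsvv => vvssAssvv => vvsssAsssvv => vvsssvAvsssvv => vvsssvsAsvsssvv => vvsssvsvAvsvsssvv => vvsssvsvvsvsssvv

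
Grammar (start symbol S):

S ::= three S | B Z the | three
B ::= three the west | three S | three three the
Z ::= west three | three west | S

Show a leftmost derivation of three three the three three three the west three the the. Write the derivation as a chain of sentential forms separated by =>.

S => B Z the => three three the Z the => three three the S the => three three the three S the => three three the three three S the => three three the three three B Z the the => three three the three three three the west Z the the => three three the three three three the west S the the => three three the three three three the west three the the

S => B Z the   [S ::= B Z the]
B Z the => three three the Z the   [B ::= three three the]
three three the Z the => three three the S the   [Z ::= S]
three three the S the => three three the three S the   [S ::= three S]
three three the three S the => three three the three three S the   [S ::= three S]
three three the three three S the => three three the three three B Z the the   [S ::= B Z the]
three three the three three B Z the the => three three the three three three the west Z the the   [B ::= three the west]
three three the three three three the west Z the the => three three the three three three the west S the the   [Z ::= S]
three three the three three three the west S the the => three three the three three three the west three the the   [S ::= three]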